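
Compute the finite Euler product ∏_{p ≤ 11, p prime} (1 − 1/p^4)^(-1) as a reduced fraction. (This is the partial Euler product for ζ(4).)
∏ = 35153041/32481280

The primes p ≤ 11 are [2, 3, 5, 7, 11]. For each prime, (1 − 1/p^4)^(-1) = p^4 / (p^4 − 1). The product is (1 − 1/2^4)^(-1), (1 − 1/3^4)^(-1), (1 − 1/5^4)^(-1), (1 − 1/7^4)^(-1), (1 − 1/11^4)^(-1) = ∏ p^4 / (p^4 − 1) = 35153041/32481280.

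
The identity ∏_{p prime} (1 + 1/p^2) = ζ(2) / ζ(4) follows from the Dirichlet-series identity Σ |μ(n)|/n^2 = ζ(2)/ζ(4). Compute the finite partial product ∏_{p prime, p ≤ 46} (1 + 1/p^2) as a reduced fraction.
∏ = 783023736407200000000/517444490765057062977

The primes p ≤ 46 are [2, 3, 5, 7, 11, 13, 17, 19, 23, 29, 31, 37, 41, 43]. For each, (1 + 1/p^2) = (p^2 + 1)/p^2. Multiplying these fractions over p ∈ [2, 3, 5, 7, 11, 13, 17, 19, 23, 29, 31, 37, 41, 43] gives 783023736407200000000/517444490765057062977. (In the limit P → ∞ this tends to ζ(2)/ζ(4).)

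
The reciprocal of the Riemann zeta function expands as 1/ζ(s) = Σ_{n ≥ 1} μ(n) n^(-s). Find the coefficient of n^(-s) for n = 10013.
μ(10013) = -1

Factor n = 10013 = 17 · 19 · 31. μ(n) = 0 if any exponent ≥ 2 (not squarefree); otherwise μ(n) = (−1)^{ω(n)} where ω(n) is the number of distinct prime factors. Applying: μ(10013) = -1.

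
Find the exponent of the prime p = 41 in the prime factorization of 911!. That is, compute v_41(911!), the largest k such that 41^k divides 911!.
v_41(911!) = 22

Legendre's formula: v_p(n!) = Σ_{k ≥ 1} ⌊n / p^k⌋. For p = 41, n = 911, the terms are:
  ⌊911/41^1⌋ = ⌊911/41⌋ = 22
(the next term ⌊911/41^2⌋ = 0, terminating the sum). Summing: v_41(911!) = 22 = 22.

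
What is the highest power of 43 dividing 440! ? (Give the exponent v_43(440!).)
v_43(440!) = 10

Legendre's formula: v_p(n!) = Σ_{k ≥ 1} ⌊n / p^k⌋. For p = 43, n = 440, the terms are:
  ⌊440/43^1⌋ = ⌊440/43⌋ = 10
(the next term ⌊440/43^2⌋ = 0, terminating the sum). Summing: v_43(440!) = 10 = 10.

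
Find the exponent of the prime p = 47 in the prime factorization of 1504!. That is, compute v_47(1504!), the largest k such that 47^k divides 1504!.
v_47(1504!) = 32

Legendre's formula: v_p(n!) = Σ_{k ≥ 1} ⌊n / p^k⌋. For p = 47, n = 1504, the terms are:
  ⌊1504/47^1⌋ = ⌊1504/47⌋ = 32
(the next term ⌊1504/47^2⌋ = 0, terminating the sum). Summing: v_47(1504!) = 32 = 32.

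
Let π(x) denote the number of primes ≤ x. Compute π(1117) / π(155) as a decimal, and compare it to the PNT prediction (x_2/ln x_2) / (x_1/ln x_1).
π(1117)/π(155) = 187/36 ≈ 5.1944;  PNT prediction ≈ 5.1786.

π(155) = 36 and π(1117) = 187, so π(1117)/π(155) ≈ 5.1944. The PNT-predicted ratio is (1117/ln(1117)) / (155/ln(155)) ≈ 5.1786. The two agree to within a few percent, as expected.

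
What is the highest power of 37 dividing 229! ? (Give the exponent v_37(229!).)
v_37(229!) = 6

Legendre's formula: v_p(n!) = Σ_{k ≥ 1} ⌊n / p^k⌋. For p = 37, n = 229, the terms are:
  ⌊229/37^1⌋ = ⌊229/37⌋ = 6
(the next term ⌊229/37^2⌋ = 0, terminating the sum). Summing: v_37(229!) = 6 = 6.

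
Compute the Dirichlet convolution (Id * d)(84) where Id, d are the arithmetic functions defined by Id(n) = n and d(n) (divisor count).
(Id * d)(84) = 495

Divisors of 84: [1, 2, 3, 4, 6, 7, 12, 14, 21, 28, 42, 84]. For each d | 84:
  d = 1: Id(1) · d(84/1) = 1 · 12 = 12
  d = 2: Id(2) · d(84/2) = 2 · 8 = 16
  d = 3: Id(3) · d(84/3) = 3 · 6 = 18
  d = 4: Id(4) · d(84/4) = 4 · 4 = 16
  d = 6: Id(6) · d(84/6) = 6 · 4 = 24
  d = 7: Id(7) · d(84/7) = 7 · 6 = 42
  d = 12: Id(12) · d(84/12) = 12 · 2 = 24
  d = 14: Id(14) · d(84/14) = 14 · 4 = 56
  d = 21: Id(21) · d(84/21) = 21 · 3 = 63
  d = 28: Id(28) · d(84/28) = 28 · 2 = 56
  d = 42: Id(42) · d(84/42) = 42 · 2 = 84
  d = 84: Id(84) · d(84/84) = 84 · 1 = 84
Summing: (Id * d)(84) = 12 + 16 + 18 + 16 + 24 + 42 + 24 + 56 + 63 + 56 + 84 + 84 = 495.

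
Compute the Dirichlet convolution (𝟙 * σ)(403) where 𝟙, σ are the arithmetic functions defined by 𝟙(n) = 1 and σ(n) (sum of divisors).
(𝟙 * σ)(403) = 495

Divisors of 403: [1, 13, 31, 403]. For each d | 403:
  d = 1: 𝟙(1) · σ(403/1) = 1 · 448 = 448
  d = 13: 𝟙(13) · σ(403/13) = 1 · 32 = 32
  d = 31: 𝟙(31) · σ(403/31) = 1 · 14 = 14
  d = 403: 𝟙(403) · σ(403/403) = 1 · 1 = 1
Summing: (𝟙 * σ)(403) = 448 + 32 + 14 + 1 = 495.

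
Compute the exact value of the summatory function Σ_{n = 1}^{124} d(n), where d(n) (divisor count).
Σ_{n ≤ 124} d(n) = 619

Compute d(n) for each 1 ≤ n ≤ 124: d(1) = 1, d(2) = 2, d(3) = 2, d(4) = 3, d(5) = 2, d(6) = 4, d(7) = 2, d(8) = 4, d(9) = 3, d(10) = 4, d(11) = 2, d(12) = 6, d(13) = 2, d(14) = 4, d(15) = 4, d(16) = 5, d(17) = 2, d(18) = 6, d(19) = 2, d(20) = 6, d(21) = 4, d(22) = 4, d(23) = 2, d(24) = 8, d(25) = 3, d(26) = 4, d(27) = 4, d(28) = 6, d(29) = 2, d(30) = 8, d(31) = 2, d(32) = 6, d(33) = 4, d(34) = 4, d(35) = 4, d(36) = 9, d(37) = 2, d(38) = 4, d(39) = 4, d(40) = 8, d(41) = 2, d(42) = 8, d(43) = 2, d(44) = 6, d(45) = 6, d(46) = 4, d(47) = 2, d(48) = 10, d(49) = 3, d(50) = 6, d(51) = 4, d(52) = 6, d(53) = 2, d(54) = 8, d(55) = 4, d(56) = 8, d(57) = 4, d(58) = 4, d(59) = 2, d(60) = 12, d(61) = 2, d(62) = 4, d(63) = 6, d(64) = 7, d(65) = 4, d(66) = 8, d(67) = 2, d(68) = 6, d(69) = 4, d(70) = 8, d(71) = 2, d(72) = 12, d(73) = 2, d(74) = 4, d(75) = 6, d(76) = 6, d(77) = 4, d(78) = 8, d(79) = 2, d(80) = 10, d(81) = 5, d(82) = 4, d(83) = 2, d(84) = 12, d(85) = 4, d(86) = 4, d(87) = 4, d(88) = 8, d(89) = 2, d(90) = 12, d(91) = 4, d(92) = 6, d(93) = 4, d(94) = 4, d(95) = 4, d(96) = 12, d(97) = 2, d(98) = 6, d(99) = 6, d(100) = 9, d(101) = 2, d(102) = 8, d(103) = 2, d(104) = 8, d(105) = 8, d(106) = 4, d(107) = 2, d(108) = 12, d(109) = 2, d(110) = 8, d(111) = 4, d(112) = 10, d(113) = 2, d(114) = 8, d(115) = 4, d(116) = 6, d(117) = 6, d(118) = 4, d(119) = 4, d(120) = 16, d(121) = 3, d(122) = 4, d(123) = 4, d(124) = 6. Summing all 124 values: 619. (Dirichlet's divisor formula: Σ_{n ≤ x} d(n) = x ln(x) + (2γ − 1) x + O(√x). For x = 124, the asymptotic estimate is ≈ 616.86.)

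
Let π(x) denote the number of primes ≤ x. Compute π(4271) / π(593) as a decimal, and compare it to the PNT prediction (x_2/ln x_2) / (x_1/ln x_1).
π(4271)/π(593) = 586/108 ≈ 5.4259;  PNT prediction ≈ 5.5013.

π(593) = 108 and π(4271) = 586, so π(4271)/π(593) ≈ 5.4259. The PNT-predicted ratio is (4271/ln(4271)) / (593/ln(593)) ≈ 5.5013. The two agree to within a few percent, as expected.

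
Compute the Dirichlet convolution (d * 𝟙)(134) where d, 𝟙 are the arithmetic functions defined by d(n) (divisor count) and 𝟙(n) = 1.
(d * 𝟙)(134) = 9

Divisors of 134: [1, 2, 67, 134]. For each d | 134:
  d = 1: d(1) · 𝟙(134/1) = 1 · 1 = 1
  d = 2: d(2) · 𝟙(134/2) = 2 · 1 = 2
  d = 67: d(67) · 𝟙(134/67) = 2 · 1 = 2
  d = 134: d(134) · 𝟙(134/134) = 4 · 1 = 4
Summing: (d * 𝟙)(134) = 1 + 2 + 2 + 4 = 9.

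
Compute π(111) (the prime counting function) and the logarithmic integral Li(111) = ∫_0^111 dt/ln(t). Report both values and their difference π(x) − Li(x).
π(111) = 29;  Li(111) ≈ 32.49;  π(x) − Li(x) ≈ -3.49.

Direct count of primes ≤ 111 gives π(111) = 29. Numerical evaluation of the logarithmic integral gives Li(111) ≈ 32.49. The difference π(x) − Li(x) ≈ -3.49 is typically negative for small/moderate x (Li(x) overestimates), though Littlewood's theorem shows this sign changes infinitely often.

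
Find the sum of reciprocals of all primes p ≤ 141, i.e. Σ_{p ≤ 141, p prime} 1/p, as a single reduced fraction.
Σ 1/p = 18825509850919239131453102166593625244431364344421618363/10014646650599190067509233131649940057366334653200433090

π(141) = 34, so the primes ≤ 141 are [2, 3, 5, 7, 11, 13, 17, 19, 23, 29, 31, 37, 41, 43, 47, 53, 59, 61, 67, 71, 73, 79, 83, 89, 97, 101, 103, 107, 109, 113, 127, 131, 137, 139]. Summing 1/p over these primes: 18825509850919239131453102166593625244431364344421618363/10014646650599190067509233131649940057366334653200433090 ≈ 1.8798. Mertens estimate ln ln(141) + 0.2615 ≈ 1.8606.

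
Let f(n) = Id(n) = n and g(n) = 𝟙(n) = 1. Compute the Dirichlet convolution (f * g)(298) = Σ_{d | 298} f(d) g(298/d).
(Id * 𝟙)(298) = 450

Divisors of 298: [1, 2, 149, 298]. For each d | 298:
  d = 1: Id(1) · 𝟙(298/1) = 1 · 1 = 1
  d = 2: Id(2) · 𝟙(298/2) = 2 · 1 = 2
  d = 149: Id(149) · 𝟙(298/149) = 149 · 1 = 149
  d = 298: Id(298) · 𝟙(298/298) = 298 · 1 = 298
Summing: (Id * 𝟙)(298) = 1 + 2 + 149 + 298 = 450.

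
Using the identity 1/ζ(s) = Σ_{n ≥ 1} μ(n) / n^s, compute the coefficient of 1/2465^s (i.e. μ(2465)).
μ(2465) = -1

Factor n = 2465 = 5 · 17 · 29. μ(n) = 0 if any exponent ≥ 2 (not squarefree); otherwise μ(n) = (−1)^{ω(n)} where ω(n) is the number of distinct prime factors. Applying: μ(2465) = -1.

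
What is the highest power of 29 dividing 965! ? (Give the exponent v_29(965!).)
v_29(965!) = 34

Legendre's formula: v_p(n!) = Σ_{k ≥ 1} ⌊n / p^k⌋. For p = 29, n = 965, the terms are:
  ⌊965/29^1⌋ = ⌊965/29⌋ = 33
  ⌊965/29^2⌋ = ⌊965/841⌋ = 1
(the next term ⌊965/29^3⌋ = 0, terminating the sum). Summing: v_29(965!) = 33 + 1 = 34.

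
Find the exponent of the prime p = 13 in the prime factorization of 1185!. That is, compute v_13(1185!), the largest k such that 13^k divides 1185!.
v_13(1185!) = 98

Legendre's formula: v_p(n!) = Σ_{k ≥ 1} ⌊n / p^k⌋. For p = 13, n = 1185, the terms are:
  ⌊1185/13^1⌋ = ⌊1185/13⌋ = 91
  ⌊1185/13^2⌋ = ⌊1185/169⌋ = 7
(the next term ⌊1185/13^3⌋ = 0, terminating the sum). Summing: v_13(1185!) = 91 + 7 = 98.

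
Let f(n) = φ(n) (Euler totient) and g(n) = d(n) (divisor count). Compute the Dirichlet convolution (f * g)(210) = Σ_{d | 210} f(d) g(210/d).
(φ * d)(210) = 576

Divisors of 210: [1, 2, 3, 5, 6, 7, 10, 14, 15, 21, 30, 35, 42, 70, 105, 210]. For each d | 210:
  d = 1: φ(1) · d(210/1) = 1 · 16 = 16
  d = 2: φ(2) · d(210/2) = 1 · 8 = 8
  d = 3: φ(3) · d(210/3) = 2 · 8 = 16
  d = 5: φ(5) · d(210/5) = 4 · 8 = 32
  d = 6: φ(6) · d(210/6) = 2 · 4 = 8
  d = 7: φ(7) · d(210/7) = 6 · 8 = 48
  d = 10: φ(10) · d(210/10) = 4 · 4 = 16
  d = 14: φ(14) · d(210/14) = 6 · 4 = 24
  d = 15: φ(15) · d(210/15) = 8 · 4 = 32
  d = 21: φ(21) · d(210/21) = 12 · 4 = 48
  d = 30: φ(30) · d(210/30) = 8 · 2 = 16
  d = 35: φ(35) · d(210/35) = 24 · 4 = 96
  d = 42: φ(42) · d(210/42) = 12 · 2 = 24
  d = 70: φ(70) · d(210/70) = 24 · 2 = 48
  d = 105: φ(105) · d(210/105) = 48 · 2 = 96
  d = 210: φ(210) · d(210/210) = 48 · 1 = 48
Summing: (φ * d)(210) = 16 + 8 + 16 + 32 + 8 + 48 + 16 + 24 + 32 + 48 + 16 + 96 + 24 + 48 + 96 + 48 = 576.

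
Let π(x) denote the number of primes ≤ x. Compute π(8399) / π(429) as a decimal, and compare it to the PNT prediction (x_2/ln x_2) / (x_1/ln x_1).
π(8399)/π(429) = 1051/82 ≈ 12.8171;  PNT prediction ≈ 13.1334.

π(429) = 82 and π(8399) = 1051, so π(8399)/π(429) ≈ 12.8171. The PNT-predicted ratio is (8399/ln(8399)) / (429/ln(429)) ≈ 13.1334. The two agree to within a few percent, as expected.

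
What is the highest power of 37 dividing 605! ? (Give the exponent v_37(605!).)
v_37(605!) = 16

Legendre's formula: v_p(n!) = Σ_{k ≥ 1} ⌊n / p^k⌋. For p = 37, n = 605, the terms are:
  ⌊605/37^1⌋ = ⌊605/37⌋ = 16
(the next term ⌊605/37^2⌋ = 0, terminating the sum). Summing: v_37(605!) = 16 = 16.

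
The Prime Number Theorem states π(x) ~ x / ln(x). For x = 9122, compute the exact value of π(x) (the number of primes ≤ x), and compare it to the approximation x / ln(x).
π(9122) = 1130;  x/ln(x) ≈ 1000.39;  relative error ≈ 11.47%.

Directly count primes up to 9122: π(9122) = 1130. The PNT approximation gives 9122/ln(9122) ≈ 9122/9.11844 ≈ 1000.39. Relative error (π(x) − x/ln(x)) / π(x) ≈ 11.47%; the approximation is known to undercount slightly (Li(x) is a better estimate).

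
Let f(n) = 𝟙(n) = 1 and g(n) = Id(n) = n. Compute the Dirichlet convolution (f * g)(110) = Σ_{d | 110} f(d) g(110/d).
(𝟙 * Id)(110) = 216

Divisors of 110: [1, 2, 5, 10, 11, 22, 55, 110]. For each d | 110:
  d = 1: 𝟙(1) · Id(110/1) = 1 · 110 = 110
  d = 2: 𝟙(2) · Id(110/2) = 1 · 55 = 55
  d = 5: 𝟙(5) · Id(110/5) = 1 · 22 = 22
  d = 10: 𝟙(10) · Id(110/10) = 1 · 11 = 11
  d = 11: 𝟙(11) · Id(110/11) = 1 · 10 = 10
  d = 22: 𝟙(22) · Id(110/22) = 1 · 5 = 5
  d = 55: 𝟙(55) · Id(110/55) = 1 · 2 = 2
  d = 110: 𝟙(110) · Id(110/110) = 1 · 1 = 1
Summing: (𝟙 * Id)(110) = 110 + 55 + 22 + 11 + 10 + 5 + 2 + 1 = 216.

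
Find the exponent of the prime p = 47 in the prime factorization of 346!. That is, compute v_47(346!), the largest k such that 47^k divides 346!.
v_47(346!) = 7

Legendre's formula: v_p(n!) = Σ_{k ≥ 1} ⌊n / p^k⌋. For p = 47, n = 346, the terms are:
  ⌊346/47^1⌋ = ⌊346/47⌋ = 7
(the next term ⌊346/47^2⌋ = 0, terminating the sum). Summing: v_47(346!) = 7 = 7.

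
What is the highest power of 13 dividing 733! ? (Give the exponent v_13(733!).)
v_13(733!) = 60

Legendre's formula: v_p(n!) = Σ_{k ≥ 1} ⌊n / p^k⌋. For p = 13, n = 733, the terms are:
  ⌊733/13^1⌋ = ⌊733/13⌋ = 56
  ⌊733/13^2⌋ = ⌊733/169⌋ = 4
(the next term ⌊733/13^3⌋ = 0, terminating the sum). Summing: v_13(733!) = 56 + 4 = 60.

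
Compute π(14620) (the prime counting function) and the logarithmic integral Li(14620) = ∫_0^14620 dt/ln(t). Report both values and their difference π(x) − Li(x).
π(14620) = 1710;  Li(14620) ≈ 1737.05;  π(x) − Li(x) ≈ -27.05.

Direct count of primes ≤ 14620 gives π(14620) = 1710. Numerical evaluation of the logarithmic integral gives Li(14620) ≈ 1737.05. The difference π(x) − Li(x) ≈ -27.05 is typically negative for small/moderate x (Li(x) overestimates), though Littlewood's theorem shows this sign changes infinitely often.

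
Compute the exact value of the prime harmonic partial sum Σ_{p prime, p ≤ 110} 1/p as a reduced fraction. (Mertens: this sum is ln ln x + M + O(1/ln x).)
Σ 1/p = 514977313070181206962860776592994315598662571/279734996817854936178276161872067809674997230

π(110) = 29, so the primes ≤ 110 are [2, 3, 5, 7, 11, 13, 17, 19, 23, 29, 31, 37, 41, 43, 47, 53, 59, 61, 67, 71, 73, 79, 83, 89, 97, 101, 103, 107, 109]. Summing 1/p over these primes: 514977313070181206962860776592994315598662571/279734996817854936178276161872067809674997230 ≈ 1.8409. Mertens estimate ln ln(110) + 0.2615 ≈ 1.8092.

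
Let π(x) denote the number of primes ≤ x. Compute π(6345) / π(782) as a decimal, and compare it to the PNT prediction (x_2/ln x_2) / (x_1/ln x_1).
π(6345)/π(782) = 826/137 ≈ 6.0292;  PNT prediction ≈ 6.1737.

π(782) = 137 and π(6345) = 826, so π(6345)/π(782) ≈ 6.0292. The PNT-predicted ratio is (6345/ln(6345)) / (782/ln(782)) ≈ 6.1737. The two agree to within a few percent, as expected.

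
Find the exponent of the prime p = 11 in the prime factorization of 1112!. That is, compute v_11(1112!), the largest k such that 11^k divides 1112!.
v_11(1112!) = 110

Legendre's formula: v_p(n!) = Σ_{k ≥ 1} ⌊n / p^k⌋. For p = 11, n = 1112, the terms are:
  ⌊1112/11^1⌋ = ⌊1112/11⌋ = 101
  ⌊1112/11^2⌋ = ⌊1112/121⌋ = 9
(the next term ⌊1112/11^3⌋ = 0, terminating the sum). Summing: v_11(1112!) = 101 + 9 = 110.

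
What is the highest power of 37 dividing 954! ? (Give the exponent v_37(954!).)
v_37(954!) = 25

Legendre's formula: v_p(n!) = Σ_{k ≥ 1} ⌊n / p^k⌋. For p = 37, n = 954, the terms are:
  ⌊954/37^1⌋ = ⌊954/37⌋ = 25
(the next term ⌊954/37^2⌋ = 0, terminating the sum). Summing: v_37(954!) = 25 = 25.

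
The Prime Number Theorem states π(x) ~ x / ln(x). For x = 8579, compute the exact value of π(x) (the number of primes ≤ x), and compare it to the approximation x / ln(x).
π(8579) = 1068;  x/ln(x) ≈ 947.22;  relative error ≈ 11.31%.

Directly count primes up to 8579: π(8579) = 1068. The PNT approximation gives 8579/ln(8579) ≈ 8579/9.05707 ≈ 947.22. Relative error (π(x) − x/ln(x)) / π(x) ≈ 11.31%; the approximation is known to undercount slightly (Li(x) is a better estimate).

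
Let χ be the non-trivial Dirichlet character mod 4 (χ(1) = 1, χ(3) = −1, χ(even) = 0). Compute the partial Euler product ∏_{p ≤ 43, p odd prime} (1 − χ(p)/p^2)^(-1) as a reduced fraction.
∏ = 11477831542914938630143/12524769798782976000000

The odd primes p ≤ 43 are [3, 5, 7, 11, 13, 17, 19, 23, 29, 31, 37, 41, 43]. For each, χ(p) = 1 if p ≡ 1 mod 4, χ(p) = −1 if p ≡ 3 mod 4. Taking (1 − χ(p)/p^2)^(-1) = p^2/(p^2 − χ(p)): (1 − (-1)/3^2)^(-1) · (1 − (1)/5^2)^(-1) · (1 − (-1)/7^2)^(-1) · (1 − (-1)/11^2)^(-1) · (1 − (1)/13^2)^(-1) · (1 − (1)/17^2)^(-1) · (1 − (-1)/19^2)^(-1) · (1 − (-1)/23^2)^(-1) · (1 − (1)/29^2)^(-1) · (1 − (-1)/31^2)^(-1) · (1 − (1)/37^2)^(-1) · (1 − (1)/41^2)^(-1) · (1 − (-1)/43^2)^(-1) = 11477831542914938630143/12524769798782976000000.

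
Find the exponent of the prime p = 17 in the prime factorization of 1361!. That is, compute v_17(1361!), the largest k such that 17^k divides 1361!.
v_17(1361!) = 84

Legendre's formula: v_p(n!) = Σ_{k ≥ 1} ⌊n / p^k⌋. For p = 17, n = 1361, the terms are:
  ⌊1361/17^1⌋ = ⌊1361/17⌋ = 80
  ⌊1361/17^2⌋ = ⌊1361/289⌋ = 4
(the next term ⌊1361/17^3⌋ = 0, terminating the sum). Summing: v_17(1361!) = 80 + 4 = 84.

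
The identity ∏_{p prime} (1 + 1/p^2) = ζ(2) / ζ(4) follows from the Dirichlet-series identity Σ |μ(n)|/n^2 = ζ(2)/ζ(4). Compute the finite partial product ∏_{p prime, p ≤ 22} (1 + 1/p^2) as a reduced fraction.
∏ = 6403780000/4257193941

The primes p ≤ 22 are [2, 3, 5, 7, 11, 13, 17, 19]. For each, (1 + 1/p^2) = (p^2 + 1)/p^2. Multiplying these fractions over p ∈ [2, 3, 5, 7, 11, 13, 17, 19] gives 6403780000/4257193941. (In the limit P → ∞ this tends to ζ(2)/ζ(4).)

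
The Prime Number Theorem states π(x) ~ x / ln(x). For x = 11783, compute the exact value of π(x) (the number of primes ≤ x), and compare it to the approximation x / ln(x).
π(11783) = 1412;  x/ln(x) ≈ 1256.93;  relative error ≈ 10.98%.

Directly count primes up to 11783: π(11783) = 1412. The PNT approximation gives 11783/ln(11783) ≈ 11783/9.37441 ≈ 1256.93. Relative error (π(x) − x/ln(x)) / π(x) ≈ 10.98%; the approximation is known to undercount slightly (Li(x) is a better estimate).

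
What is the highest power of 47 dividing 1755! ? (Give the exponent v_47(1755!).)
v_47(1755!) = 37

Legendre's formula: v_p(n!) = Σ_{k ≥ 1} ⌊n / p^k⌋. For p = 47, n = 1755, the terms are:
  ⌊1755/47^1⌋ = ⌊1755/47⌋ = 37
(the next term ⌊1755/47^2⌋ = 0, terminating the sum). Summing: v_47(1755!) = 37 = 37.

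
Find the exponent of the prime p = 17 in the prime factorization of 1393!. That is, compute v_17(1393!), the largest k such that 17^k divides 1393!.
v_17(1393!) = 85

Legendre's formula: v_p(n!) = Σ_{k ≥ 1} ⌊n / p^k⌋. For p = 17, n = 1393, the terms are:
  ⌊1393/17^1⌋ = ⌊1393/17⌋ = 81
  ⌊1393/17^2⌋ = ⌊1393/289⌋ = 4
(the next term ⌊1393/17^3⌋ = 0, terminating the sum). Summing: v_17(1393!) = 81 + 4 = 85.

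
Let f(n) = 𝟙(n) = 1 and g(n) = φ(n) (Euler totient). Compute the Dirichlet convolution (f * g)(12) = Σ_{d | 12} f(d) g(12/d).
(𝟙 * φ)(12) = 12

Divisors of 12: [1, 2, 3, 4, 6, 12]. For each d | 12:
  d = 1: 𝟙(1) · φ(12/1) = 1 · 4 = 4
  d = 2: 𝟙(2) · φ(12/2) = 1 · 2 = 2
  d = 3: 𝟙(3) · φ(12/3) = 1 · 2 = 2
  d = 4: 𝟙(4) · φ(12/4) = 1 · 2 = 2
  d = 6: 𝟙(6) · φ(12/6) = 1 · 1 = 1
  d = 12: 𝟙(12) · φ(12/12) = 1 · 1 = 1
Summing: (𝟙 * φ)(12) = 4 + 2 + 2 + 2 + 1 + 1 = 12.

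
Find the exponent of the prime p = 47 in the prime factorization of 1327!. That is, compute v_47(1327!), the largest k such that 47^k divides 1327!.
v_47(1327!) = 28

Legendre's formula: v_p(n!) = Σ_{k ≥ 1} ⌊n / p^k⌋. For p = 47, n = 1327, the terms are:
  ⌊1327/47^1⌋ = ⌊1327/47⌋ = 28
(the next term ⌊1327/47^2⌋ = 0, terminating the sum). Summing: v_47(1327!) = 28 = 28.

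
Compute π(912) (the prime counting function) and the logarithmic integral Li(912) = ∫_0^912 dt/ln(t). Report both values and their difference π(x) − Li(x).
π(912) = 156;  Li(912) ≈ 164.79;  π(x) − Li(x) ≈ -8.79.

Direct count of primes ≤ 912 gives π(912) = 156. Numerical evaluation of the logarithmic integral gives Li(912) ≈ 164.79. The difference π(x) − Li(x) ≈ -8.79 is typically negative for small/moderate x (Li(x) overestimates), though Littlewood's theorem shows this sign changes infinitely often.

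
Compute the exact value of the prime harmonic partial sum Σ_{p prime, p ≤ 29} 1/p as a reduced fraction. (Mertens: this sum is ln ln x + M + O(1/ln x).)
Σ 1/p = 9920878441/6469693230

π(29) = 10, so the primes ≤ 29 are [2, 3, 5, 7, 11, 13, 17, 19, 23, 29]. Summing 1/p over these primes: 9920878441/6469693230 ≈ 1.5334. Mertens estimate ln ln(29) + 0.2615 ≈ 1.4756.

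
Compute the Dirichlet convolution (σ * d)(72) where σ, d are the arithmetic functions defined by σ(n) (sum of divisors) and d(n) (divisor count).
(σ * d)(72) = 1008

Divisors of 72: [1, 2, 3, 4, 6, 8, 9, 12, 18, 24, 36, 72]. For each d | 72:
  d = 1: σ(1) · d(72/1) = 1 · 12 = 12
  d = 2: σ(2) · d(72/2) = 3 · 9 = 27
  d = 3: σ(3) · d(72/3) = 4 · 8 = 32
  d = 4: σ(4) · d(72/4) = 7 · 6 = 42
  d = 6: σ(6) · d(72/6) = 12 · 6 = 72
  d = 8: σ(8) · d(72/8) = 15 · 3 = 45
  d = 9: σ(9) · d(72/9) = 13 · 4 = 52
  d = 12: σ(12) · d(72/12) = 28 · 4 = 112
  d = 18: σ(18) · d(72/18) = 39 · 3 = 117
  d = 24: σ(24) · d(72/24) = 60 · 2 = 120
  d = 36: σ(36) · d(72/36) = 91 · 2 = 182
  d = 72: σ(72) · d(72/72) = 195 · 1 = 195
Summing: (σ * d)(72) = 12 + 27 + 32 + 42 + 72 + 45 + 52 + 112 + 117 + 120 + 182 + 195 = 1008.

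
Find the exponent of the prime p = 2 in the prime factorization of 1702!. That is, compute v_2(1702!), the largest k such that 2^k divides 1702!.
v_2(1702!) = 1696

Legendre's formula: v_p(n!) = Σ_{k ≥ 1} ⌊n / p^k⌋. For p = 2, n = 1702, the terms are:
  ⌊1702/2^1⌋ = ⌊1702/2⌋ = 851
  ⌊1702/2^2⌋ = ⌊1702/4⌋ = 425
  ⌊1702/2^3⌋ = ⌊1702/8⌋ = 212
  ⌊1702/2^4⌋ = ⌊1702/16⌋ = 106
  ⌊1702/2^5⌋ = ⌊1702/32⌋ = 53
  ⌊1702/2^6⌋ = ⌊1702/64⌋ = 26
  ⌊1702/2^7⌋ = ⌊1702/128⌋ = 13
  ⌊1702/2^8⌋ = ⌊1702/256⌋ = 6
  ⌊1702/2^9⌋ = ⌊1702/512⌋ = 3
  ⌊1702/2^10⌋ = ⌊1702/1024⌋ = 1
(the next term ⌊1702/2^11⌋ = 0, terminating the sum). Summing: v_2(1702!) = 851 + 425 + 212 + 106 + 53 + 26 + 13 + 6 + 3 + 1 = 1696.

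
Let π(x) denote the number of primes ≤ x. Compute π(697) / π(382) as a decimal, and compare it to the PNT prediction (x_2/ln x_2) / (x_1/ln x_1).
π(697)/π(382) = 125/75 ≈ 1.6667;  PNT prediction ≈ 1.6570.

π(382) = 75 and π(697) = 125, so π(697)/π(382) ≈ 1.6667. The PNT-predicted ratio is (697/ln(697)) / (382/ln(382)) ≈ 1.6570. The two agree to within a few percent, as expected.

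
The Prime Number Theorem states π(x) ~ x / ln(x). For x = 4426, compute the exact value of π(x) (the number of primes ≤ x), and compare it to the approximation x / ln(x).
π(4426) = 602;  x/ln(x) ≈ 527.20;  relative error ≈ 12.42%.

Directly count primes up to 4426: π(4426) = 602. The PNT approximation gives 4426/ln(4426) ≈ 4426/8.39525 ≈ 527.20. Relative error (π(x) − x/ln(x)) / π(x) ≈ 12.42%; the approximation is known to undercount slightly (Li(x) is a better estimate).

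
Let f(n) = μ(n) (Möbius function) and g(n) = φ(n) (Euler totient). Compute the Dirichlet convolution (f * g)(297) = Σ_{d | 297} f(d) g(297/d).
(μ * φ)(297) = 108

Divisors of 297: [1, 3, 9, 11, 27, 33, 99, 297]. For each d | 297:
  d = 1: μ(1) · φ(297/1) = 1 · 180 = 180
  d = 3: μ(3) · φ(297/3) = -1 · 60 = -60
  d = 9: μ(9) · φ(297/9) = 0 · 20 = 0
  d = 11: μ(11) · φ(297/11) = -1 · 18 = -18
  d = 27: μ(27) · φ(297/27) = 0 · 10 = 0
  d = 33: μ(33) · φ(297/33) = 1 · 6 = 6
  d = 99: μ(99) · φ(297/99) = 0 · 2 = 0
  d = 297: μ(297) · φ(297/297) = 0 · 1 = 0
Summing: (μ * φ)(297) = 180 + -60 + 0 + -18 + 0 + 6 + 0 + 0 = 108.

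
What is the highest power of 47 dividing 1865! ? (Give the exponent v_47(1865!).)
v_47(1865!) = 39

Legendre's formula: v_p(n!) = Σ_{k ≥ 1} ⌊n / p^k⌋. For p = 47, n = 1865, the terms are:
  ⌊1865/47^1⌋ = ⌊1865/47⌋ = 39
(the next term ⌊1865/47^2⌋ = 0, terminating the sum). Summing: v_47(1865!) = 39 = 39.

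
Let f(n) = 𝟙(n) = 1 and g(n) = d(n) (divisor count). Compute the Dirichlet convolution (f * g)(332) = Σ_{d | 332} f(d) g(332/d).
(𝟙 * d)(332) = 18

Divisors of 332: [1, 2, 4, 83, 166, 332]. For each d | 332:
  d = 1: 𝟙(1) · d(332/1) = 1 · 6 = 6
  d = 2: 𝟙(2) · d(332/2) = 1 · 4 = 4
  d = 4: 𝟙(4) · d(332/4) = 1 · 2 = 2
  d = 83: 𝟙(83) · d(332/83) = 1 · 3 = 3
  d = 166: 𝟙(166) · d(332/166) = 1 · 2 = 2
  d = 332: 𝟙(332) · d(332/332) = 1 · 1 = 1
Summing: (𝟙 * d)(332) = 6 + 4 + 2 + 3 + 2 + 1 = 18.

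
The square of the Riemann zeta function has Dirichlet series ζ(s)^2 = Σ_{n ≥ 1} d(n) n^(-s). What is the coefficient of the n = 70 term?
d(70) = 8

ζ(s)^2 = (Σ 1/m^s)(Σ 1/k^s). The coefficient of 1/n^s in the product is the number of ordered pairs (m, k) with mk = n, which equals d(n). For n = 70, divisors are [1, 2, 5, 7, 10, 14, 35, 70], so d(70) = 8.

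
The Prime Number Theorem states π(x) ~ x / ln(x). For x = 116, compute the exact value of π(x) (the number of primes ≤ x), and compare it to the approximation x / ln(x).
π(116) = 30;  x/ln(x) ≈ 24.40;  relative error ≈ 18.66%.

Directly count primes up to 116: π(116) = 30. The PNT approximation gives 116/ln(116) ≈ 116/4.75359 ≈ 24.40. Relative error (π(x) − x/ln(x)) / π(x) ≈ 18.66%; the approximation is known to undercount slightly (Li(x) is a better estimate).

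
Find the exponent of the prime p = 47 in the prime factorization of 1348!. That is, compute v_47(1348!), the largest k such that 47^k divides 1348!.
v_47(1348!) = 28

Legendre's formula: v_p(n!) = Σ_{k ≥ 1} ⌊n / p^k⌋. For p = 47, n = 1348, the terms are:
  ⌊1348/47^1⌋ = ⌊1348/47⌋ = 28
(the next term ⌊1348/47^2⌋ = 0, terminating the sum). Summing: v_47(1348!) = 28 = 28.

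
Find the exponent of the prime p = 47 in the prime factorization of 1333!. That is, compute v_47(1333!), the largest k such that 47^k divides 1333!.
v_47(1333!) = 28

Legendre's formula: v_p(n!) = Σ_{k ≥ 1} ⌊n / p^k⌋. For p = 47, n = 1333, the terms are:
  ⌊1333/47^1⌋ = ⌊1333/47⌋ = 28
(the next term ⌊1333/47^2⌋ = 0, terminating the sum). Summing: v_47(1333!) = 28 = 28.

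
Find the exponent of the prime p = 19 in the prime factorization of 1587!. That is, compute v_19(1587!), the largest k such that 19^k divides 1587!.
v_19(1587!) = 87

Legendre's formula: v_p(n!) = Σ_{k ≥ 1} ⌊n / p^k⌋. For p = 19, n = 1587, the terms are:
  ⌊1587/19^1⌋ = ⌊1587/19⌋ = 83
  ⌊1587/19^2⌋ = ⌊1587/361⌋ = 4
(the next term ⌊1587/19^3⌋ = 0, terminating the sum). Summing: v_19(1587!) = 83 + 4 = 87.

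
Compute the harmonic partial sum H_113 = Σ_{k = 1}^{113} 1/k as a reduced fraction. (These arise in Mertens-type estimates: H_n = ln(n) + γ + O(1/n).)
H_113 = 92269644494133624806164448254219916691626018956801/17379782769567790172972927968296006432665936992320

Direct summation: H_113 = 1 + 1/2 + ... + 1/113. The least common denominator is lcm(1, ..., 113) = 955888052326228459513511038256280353796626534577600; over this denominator the numerator is 955888052326228459513511038256280353796626534577600 + 477944026163114229756755519128140176898313267288800 + 318629350775409486504503679418760117932208844859200 + 238972013081557114878377759564070088449156633644400 + 191177610465245691902702207651256070759325306915520 + 159314675387704743252251839709380058966104422429600 + 136555436046604065644787291179468621970946647796800 + 119486006540778557439188879782035044224578316822200 + 106209783591803162168167893139586705977402948286400 + 95588805232622845951351103825628035379662653457760 + 86898913847838950864864639841480032163329684961600 + 79657337693852371626125919854690029483052211214800 + 73529850178940650731808541404329257984355887275200 + 68277718023302032822393645589734310985473323898400 + 63725870155081897300900735883752023586441768971840 + 59743003270389278719594439891017522112289158411100 + 56228708960366379971383002250369432576272149092800 + 53104891795901581084083946569793352988701474143200 + 50309897490854129448079528329277913357717186030400 + 47794402616311422975675551912814017689831326728880 + 45518478682201355214929097059822873990315549265600 + 43449456923919475432432319920740016081664842480800 + 41560350101140367804935262532881754512896805851200 + 39828668846926185813062959927345014741526105607400 + 38235522093049138380540441530251214151865061383104 + 36764925089470325365904270702164628992177943637600 + 35403261197267720722722631046528901992467649428800 + 34138859011651016411196822794867155492736661949200 + 32961656976766498603914173732975184613676777054400 + 31862935077540948650450367941876011793220884485920 + 30835098462136401919790678653428398509568597889600 + 29871501635194639359797219945508761056144579205550 + 28966304615946316954954879947160010721109894987200 + 28114354480183189985691501125184716288136074546400 + 27311087209320813128957458235893724394189329559360 + 26552445897950790542041973284896676494350737071600 + 25834812225033201608473271304223793345854771204800 + 25154948745427064724039764164638956678858593015200 + 24509950059646883577269513801443085994785295758400 + 23897201308155711487837775956407008844915663364440 + 23314342739664108768622220445275130580405525233600 + 22759239341100677607464548529911436995157774632800 + 22229954705261126965430489261773961716200617083200 + 21724728461959737716216159960370008040832421240400 + 21241956718360632433633578627917341195480589657280 + 20780175050570183902467631266440877256448402925600 + 20338043666515499138585341239495326676523968820800 + 19914334423463092906531479963672507370763052803700 + 19507919435229152234969613025638374567278092542400 + 19117761046524569190270220765125607075932530691552 + 18742902986788793323794334083456477525424049697600 + 18382462544735162682952135351082314496088971818800 + 18035623628796763387047378080307176486728802539200 + 17701630598633860361361315523264450996233824714400 + 17379782769567790172972927968296006432665936992320 + 17069429505825508205598411397433577746368330974600 + 16769965830284709816026509443092637785905728676800 + 16480828488383249301957086866487592306838388527200 + 16201492412308956940906966750106446674519093806400 + 15931467538770474325225183970938005896610442242960 + 15670295939774237041205098987807874652403713681600 + 15417549231068200959895339326714199254784298944800 + 15172826227400451738309699019940957996771849755200 + 14935750817597319679898609972754380528072289602775 + 14705970035788130146361708280865851596871177455040 + 14483152307973158477477439973580005360554947493600 + 14266985855615350141992702063526572444725769172800 + 14057177240091594992845750562592358144068037273200 + 13853450033713455934978420844293918170965601950400 + 13655543604660406564478729117946862197094664779680 + 13463212004594767035401563919102540194318683585600 + 13276222948975395271020986642448338247175368535800 + 13094356881181211774157685455565484298583925131200 + 12917406112516600804236635652111896672927385602400 + 12745174031016379460180147176750404717288353794368 + 12577474372713532362019882082319478339429296507600 + 12414130549691278694980662834497147451904240708800 + 12254975029823441788634756900721542997392647879200 + 12099848763623145057133051117168105744261095374400 + 11948600654077855743918887978203504422457831682220 + 11801087065755906907574210348842967330822549809600 + 11657171369832054384311110222637565290202762616800 + 11516723522002752524259169135617835587911163067200 + 11379619670550338803732274264955718497578887316400 + 11245741792073275994276600450073886515254429818560 + 11114977352630563482715244630886980858100308541600 + 10987218992255499534638057910991728204558925684800 + 10862364230979868858108079980185004020416210620200 + 10740315194676724264196753238834610716816028478400 + 10620978359180316216816789313958670597740294828640 + 10504264311277235818829791629189893997765126753600 + 10390087525285091951233815633220438628224201462800 + 10278366154045467306596892884476132836522865963200 + 10169021833257749569292670619747663338261984410400 + 10061979498170825889615905665855582671543437206080 + 9957167211731546453265739981836253685381526401850 + 9854516003363179994984649878930725296872438500800 + 9753959717614576117484806512819187283639046271200 + 9655434871982105651651626649053336907036631662400 + 9558880523262284595135110382562803537966265345776 + 9464238141843846133797138992636439146501252817600 + 9371451493394396661897167041728238762712024848800 + 9280466527439111257412728526760003434918704219200 + 9191231272367581341476067675541157248044485909400 + 9103695736440271042985819411964574798063109853120 + 9017811814398381693523689040153588243364401269600 + 8933533199310546350593561105198881811183425556800 + 8850815299316930180680657761632225498116912357200 + 8769615158956224399206523286754865631161711326400 + 8689891384783895086486463984148003216332968496160 + 8611604075011067202824423768074597781951590401600 + 8534714752912754102799205698716788873184165487300 + 8459186303771933270031071135011330564571916235200 = 5074830447177349364339044653982095418039431042624055, so H_113 = 5074830447177349364339044653982095418039431042624055/955888052326228459513511038256280353796626534577600; reducing by gcd(5074830447177349364339044653982095418039431042624055, 955888052326228459513511038256280353796626534577600) = 55 gives 92269644494133624806164448254219916691626018956801/17379782769567790172972927968296006432665936992320 ≈ 5.30902. (The PNT-adjacent estimate ln(113) + γ ≈ 5.30460 matches within O(1/n).)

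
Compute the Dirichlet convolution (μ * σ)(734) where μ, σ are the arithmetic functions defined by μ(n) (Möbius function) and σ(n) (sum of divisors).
(μ * σ)(734) = 734

Divisors of 734: [1, 2, 367, 734]. For each d | 734:
  d = 1: μ(1) · σ(734/1) = 1 · 1104 = 1104
  d = 2: μ(2) · σ(734/2) = -1 · 368 = -368
  d = 367: μ(367) · σ(734/367) = -1 · 3 = -3
  d = 734: μ(734) · σ(734/734) = 1 · 1 = 1
Summing: (μ * σ)(734) = 1104 + -368 + -3 + 1 = 734.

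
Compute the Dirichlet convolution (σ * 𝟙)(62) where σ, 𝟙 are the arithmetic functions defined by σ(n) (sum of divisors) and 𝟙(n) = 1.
(σ * 𝟙)(62) = 132

Divisors of 62: [1, 2, 31, 62]. For each d | 62:
  d = 1: σ(1) · 𝟙(62/1) = 1 · 1 = 1
  d = 2: σ(2) · 𝟙(62/2) = 3 · 1 = 3
  d = 31: σ(31) · 𝟙(62/31) = 32 · 1 = 32
  d = 62: σ(62) · 𝟙(62/62) = 96 · 1 = 96
Summing: (σ * 𝟙)(62) = 1 + 3 + 32 + 96 = 132.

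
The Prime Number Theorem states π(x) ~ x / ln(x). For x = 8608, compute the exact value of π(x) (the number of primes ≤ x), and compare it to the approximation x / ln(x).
π(8608) = 1071;  x/ln(x) ≈ 950.06;  relative error ≈ 11.29%.

Directly count primes up to 8608: π(8608) = 1071. The PNT approximation gives 8608/ln(8608) ≈ 8608/9.06045 ≈ 950.06. Relative error (π(x) − x/ln(x)) / π(x) ≈ 11.29%; the approximation is known to undercount slightly (Li(x) is a better estimate).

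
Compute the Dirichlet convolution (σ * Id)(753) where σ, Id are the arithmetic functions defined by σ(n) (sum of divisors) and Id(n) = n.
(σ * Id)(753) = 3521

Divisors of 753: [1, 3, 251, 753]. For each d | 753:
  d = 1: σ(1) · Id(753/1) = 1 · 753 = 753
  d = 3: σ(3) · Id(753/3) = 4 · 251 = 1004
  d = 251: σ(251) · Id(753/251) = 252 · 3 = 756
  d = 753: σ(753) · Id(753/753) = 1008 · 1 = 1008
Summing: (σ * Id)(753) = 753 + 1004 + 756 + 1008 = 3521.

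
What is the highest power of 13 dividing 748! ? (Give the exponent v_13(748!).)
v_13(748!) = 61

Legendre's formula: v_p(n!) = Σ_{k ≥ 1} ⌊n / p^k⌋. For p = 13, n = 748, the terms are:
  ⌊748/13^1⌋ = ⌊748/13⌋ = 57
  ⌊748/13^2⌋ = ⌊748/169⌋ = 4
(the next term ⌊748/13^3⌋ = 0, terminating the sum). Summing: v_13(748!) = 57 + 4 = 61.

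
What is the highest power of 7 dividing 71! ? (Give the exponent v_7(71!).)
v_7(71!) = 11

Legendre's formula: v_p(n!) = Σ_{k ≥ 1} ⌊n / p^k⌋. For p = 7, n = 71, the terms are:
  ⌊71/7^1⌋ = ⌊71/7⌋ = 10
  ⌊71/7^2⌋ = ⌊71/49⌋ = 1
(the next term ⌊71/7^3⌋ = 0, terminating the sum). Summing: v_7(71!) = 10 + 1 = 11.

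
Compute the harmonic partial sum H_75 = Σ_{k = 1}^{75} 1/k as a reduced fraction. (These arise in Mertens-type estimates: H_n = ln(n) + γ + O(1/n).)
H_75 = 670758981768141571449624262218133/136851726813476721146087646859200

Direct summation: H_75 = 1 + 1/2 + ... + 1/75. The least common denominator is lcm(1, ..., 75) = 410555180440430163438262940577600; over this denominator the numerator is 410555180440430163438262940577600 + 205277590220215081719131470288800 + 136851726813476721146087646859200 + 102638795110107540859565735144400 + 82111036088086032687652588115520 + 68425863406738360573043823429600 + 58650740062918594776894705796800 + 51319397555053770429782867572200 + 45617242271158907048695882286400 + 41055518044043016343826294057760 + 37323198221857287585296630961600 + 34212931703369180286521911714800 + 31581167726186935649097149275200 + 29325370031459297388447352898400 + 27370345362695344229217529371840 + 25659698777526885214891433786100 + 24150304731790009614015467092800 + 22808621135579453524347941143200 + 21608167391601587549382260030400 + 20527759022021508171913147028880 + 19550246687639531592298235265600 + 18661599110928643792648315480800 + 17850225236540441888620127851200 + 17106465851684590143260955857400 + 16422207217617206537530517623104 + 15790583863093467824548574637600 + 15205747423719635682898627428800 + 14662685015729648694223676449200 + 14157075187601040118560791054400 + 13685172681347672114608764685920 + 13243715498078392368976223889600 + 12829849388763442607445716893050 + 12441066073952429195098876987200 + 12075152365895004807007733546400 + 11730148012583718955378941159360 + 11404310567789726762173970571600 + 11096085957849463876709809204800 + 10804083695800793774691130015200 + 10527055908728978549699049758400 + 10263879511010754085956573514440 + 10013540986351955205811291233600 + 9775123343819765796149117632800 + 9547794893963492172982859083200 + 9330799555464321896324157740400 + 9123448454231781409739176457280 + 8925112618270220944310063925600 + 8735216605115535392303466820800 + 8553232925842295071630477928700 + 8378677151845513539556386542400 + 8211103608808603268765258811552 + 8050101577263336538005155697600 + 7895291931546733912274287318800 + 7746324159253399310155904539200 + 7602873711859817841449313714400 + 7464639644371457517059326192320 + 7331342507864824347111838224600 + 7202722463867195849794086676800 + 7078537593800520059280395527200 + 6958562380346273956580727806400 + 6842586340673836057304382342960 + 6730412794105412515381359681600 + 6621857749039196184488111944800 + 6516748895879843864099411755200 + 6414924694381721303722858446525 + 6316233545237387129819429855040 + 6220533036976214597549438493600 + 6127689260304927812511387172800 + 6037576182947502403503866773200 + 5950075078846813962873375950400 + 5865074006291859477689470579680 + 5782467330146903710398069585600 + 5702155283894863381086985285800 + 5624043567677125526551547131200 + 5548042978924731938354904602400 + 5474069072539068845843505874368 = 2012276945304424714348872786654399, so H_75 = 2012276945304424714348872786654399/410555180440430163438262940577600; reducing by gcd(2012276945304424714348872786654399, 410555180440430163438262940577600) = 3 gives 670758981768141571449624262218133/136851726813476721146087646859200 ≈ 4.90136. (The PNT-adjacent estimate ln(75) + γ ≈ 4.89470 matches within O(1/n).)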